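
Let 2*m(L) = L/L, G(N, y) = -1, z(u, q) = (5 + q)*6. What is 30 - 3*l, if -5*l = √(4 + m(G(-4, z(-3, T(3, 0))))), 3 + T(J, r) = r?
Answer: 30 + 9*√2/10 ≈ 31.273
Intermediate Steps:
T(J, r) = -3 + r
z(u, q) = 30 + 6*q
m(L) = ½ (m(L) = (L/L)/2 = (½)*1 = ½)
l = -3*√2/10 (l = -√(4 + ½)/5 = -3*√2/10 ≈ -0.42426)
30 - 3*l = 30 - (-9)*√2/10 = 30 + 9*√2/10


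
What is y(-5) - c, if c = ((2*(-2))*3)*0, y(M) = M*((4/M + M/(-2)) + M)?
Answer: 33/2 ≈ 16.500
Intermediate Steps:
y(M) = M*(M/2 + 4/M) (y(M) = M*((4/M + M*(-½)) + M) = M*((4/M - M/2) + M) = M*(M/2 + 4/M))
c = 0 (c = -4*3*0 = -12*0 = 0)
y(-5) - c = (4 + (½)*(-5)²) - 1*0 = (4 + (½)*25) + 0 = (4 + 25/2) + 0 = 33/2 + 0 = 33/2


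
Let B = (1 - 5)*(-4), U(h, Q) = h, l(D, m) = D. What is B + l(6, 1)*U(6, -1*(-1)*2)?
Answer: 52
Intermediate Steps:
B = 16 (B = -4*(-4) = 16)
B + l(6, 1)*U(6, -1*(-1)*2) = 16 + 6*6 = 16 + 36 = 52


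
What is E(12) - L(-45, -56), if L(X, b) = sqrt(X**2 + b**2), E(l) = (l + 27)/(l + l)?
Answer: 13/8 - sqrt(5161) ≈ -70.215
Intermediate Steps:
E(l) = (27 + l)/(2*l) (E(l) = (27 + l)/((2*l)) = (27 + l)*(1/(2*l)) = (27 + l)/(2*l))
E(12) - L(-45, -56) = (1/2)*(27 + 12)/12 - sqrt((-45)**2 + (-56)**2) = (1/2)*(1/12)*39 - sqrt(2025 + 3136) = 13/8 - sqrt(5161)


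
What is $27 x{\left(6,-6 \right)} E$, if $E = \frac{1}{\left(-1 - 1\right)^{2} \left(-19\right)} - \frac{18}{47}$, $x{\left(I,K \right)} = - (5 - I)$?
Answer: $- \frac{38205}{3572} \approx -10.696$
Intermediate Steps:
$x{\left(I,K \right)} = -5 + I$
$E = - \frac{1415}{3572}$ ($E = \frac{1}{\left(-2\right)^{2}} \left(- \frac{1}{19}\right) - \frac{18}{47} = \frac{1}{4} \left(- \frac{1}{19}\right) - \frac{18}{47} = - \frac{1}{76} - \frac{18}{47} = - \frac{1415}{3572} \approx -0.39614$)
$27 x{\left(6,-6 \right)} E = 27 \left(-5 + 6\right) \left(- \frac{1415}{3572}\right) = 27 \cdot 1 \left(- \frac{1415}{3572}\right) = 27 \left(- \frac{1415}{3572}\right) = - \frac{38205}{3572}$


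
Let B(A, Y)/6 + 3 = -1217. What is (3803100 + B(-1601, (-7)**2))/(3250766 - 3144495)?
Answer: 3795780/106271 ≈ 35.718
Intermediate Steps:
B(A, Y) = -7320 (B(A, Y) = -18 + 6*(-1217) = -18 - 7302 = -7320)
(3803100 + B(-1601, (-7)**2))/(3250766 - 3144495) = (3803100 - 7320)/(3250766 - 3144495) = 3795780/106271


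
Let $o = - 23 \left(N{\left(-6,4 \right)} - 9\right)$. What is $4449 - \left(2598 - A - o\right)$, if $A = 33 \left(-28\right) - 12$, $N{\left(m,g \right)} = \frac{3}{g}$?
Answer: $\frac{4419}{4} \approx 1104.8$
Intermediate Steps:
$o = \frac{759}{4}$ ($o = - 23 \left(\frac{3}{4} - 9\right) = \left(-23\right) \left(- \frac{33}{4}\right) = \frac{759}{4} \approx 189.75$)
$A = -936$ ($A = -924 - 12 = -936$)
$4449 - \left(2598 - A - o\right) = 4449 + \left(\left(\frac{759}{4} + \left(\left(-660 - 936\right) + 3933\right)\right) - 5871\right) = 4449 + \left(\left(\frac{759}{4} + \left(-1596 + 3933\right)\right) - 5871\right) = 4449 + \left(\left(\frac{759}{4} + 2337\right) - 5871\right) = 4449 + \left(\frac{10107}{4} - 5871\right) = 4449 - \frac{13377}{4} = \frac{4419}{4}$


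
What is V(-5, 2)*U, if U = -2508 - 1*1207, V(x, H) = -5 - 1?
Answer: 22290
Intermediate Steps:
V(x, H) = -6
U = -3715 (U = -2508 - 1207 = -3715)
V(-5, 2)*U = -6*(-3715) = 22290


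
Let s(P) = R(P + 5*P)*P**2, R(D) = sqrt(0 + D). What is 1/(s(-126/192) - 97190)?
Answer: -1630577623040/158475839195509903 - 5419008*I*sqrt(7)/158475839195509903 ≈ -1.0289e-5 - 9.047e-11*I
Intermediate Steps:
R(D) = sqrt(D)
s(P) = sqrt(6)*P**(5/2) (s(P) = sqrt(P + 5*P)*P**2 = sqrt(6*P)*P**2 = (sqrt(6)*sqrt(P))*P**2 = sqrt(6)*P**(5/2))
1/(s(-126/192) - 97190) = 1/(sqrt(6)*(-126/192)**(5/2) - 97190) = 1/(sqrt(6)*(-126*1/192)**(5/2) - 97190) = 1/(sqrt(6)*(-21/32)**(5/2) - 97190) = 1/(sqrt(6)*(441*I*sqrt(42)/8192) - 97190) = 1/(1323*I*sqrt(7)/4096 - 97190) = 1/(-97190 + 1323*I*sqrt(7)/4096)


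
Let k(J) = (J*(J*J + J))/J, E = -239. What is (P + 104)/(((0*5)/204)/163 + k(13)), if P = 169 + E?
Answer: 17/91 ≈ 0.18681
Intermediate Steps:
k(J) = J + J² (k(J) = (J*(J² + J))/J = (J*(J + J²))/J = J + J²)
P = -70 (P = 169 - 239 = -70)
(P + 104)/(((0*5)/204)/163 + k(13)) = (-70 + 104)/(((0*5)/204)/163 + 13*(1 + 13)) = 34/((0*(1/204))*(1/163) + 13*14) = 34/(0*(1/163) + 182) = 34/(0 + 182) = 34/182 = 34*(1/182) = 17/91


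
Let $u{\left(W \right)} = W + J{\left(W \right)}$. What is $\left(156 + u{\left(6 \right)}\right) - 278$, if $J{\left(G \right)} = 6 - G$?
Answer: $-116$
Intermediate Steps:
$u{\left(W \right)} = 6$ ($u{\left(W \right)} = W - \left(-6 + W\right) = 6$)
$\left(156 + u{\left(6 \right)}\right) - 278 = \left(156 + 6\right) - 278 = 162 - 278 = -116$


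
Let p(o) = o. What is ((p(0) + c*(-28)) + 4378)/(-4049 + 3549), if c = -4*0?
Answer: -2189/250 ≈ -8.7560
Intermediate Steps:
c = 0
((p(0) + c*(-28)) + 4378)/(-4049 + 3549) = ((0 + 0*(-28)) + 4378)/(-4049 + 3549) = ((0 + 0) + 4378)/(-500) = (0 + 4378)*(-1/500) = 4378*(-1/500) = -2189/250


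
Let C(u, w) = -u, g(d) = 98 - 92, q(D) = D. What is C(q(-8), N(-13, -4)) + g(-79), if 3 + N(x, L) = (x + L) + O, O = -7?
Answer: 14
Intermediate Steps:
g(d) = 6
N(x, L) = -10 + L + x (N(x, L) = -3 + ((x + L) - 7) = -3 + ((L + x) - 7) = -3 + (-7 + L + x) = -10 + L + x)
C(q(-8), N(-13, -4)) + g(-79) = -1*(-8) + 6 = 8 + 6 = 14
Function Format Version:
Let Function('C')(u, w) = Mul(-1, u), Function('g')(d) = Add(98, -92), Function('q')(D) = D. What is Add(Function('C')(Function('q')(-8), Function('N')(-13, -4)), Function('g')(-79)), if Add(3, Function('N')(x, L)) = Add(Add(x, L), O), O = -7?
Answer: 14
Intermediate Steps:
Function('g')(d) = 6
Function('N')(x, L) = Add(-10, L, x) (Function('N')(x, L) = Add(-3, Add(Add(x, L), -7)) = Add(-3, Add(Add(L, x), -7)) = Add(-3, Add(-7, L, x)) = Add(-10, L, x))
Add(Function('C')(Function('q')(-8), Function('N')(-13, -4)), Function('g')(-79)) = Add(Mul(-1, -8), 6) = Add(8, 6) = 14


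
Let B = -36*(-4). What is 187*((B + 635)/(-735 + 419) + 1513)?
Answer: 89260523/316 ≈ 2.8247e+5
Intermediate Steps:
B = 144
187*((B + 635)/(-735 + 419) + 1513) = 187*((144 + 635)/(-735 + 419) + 1513) = 187*(779/(-316) + 1513) = 187*(779*(-1/316) + 1513) = 187*(-779/316 + 1513) = 187*(477329/316) = 89260523/316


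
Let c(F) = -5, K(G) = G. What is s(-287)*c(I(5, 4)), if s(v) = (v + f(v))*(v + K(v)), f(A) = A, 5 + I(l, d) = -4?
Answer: -1647380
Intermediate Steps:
I(l, d) = -9 (I(l, d) = -5 - 4 = -9)
s(v) = 4*v² (s(v) = (v + v)*(v + v) = (2*v)*(2*v) = 4*v²)
s(-287)*c(I(5, 4)) = (4*(-287)²)*(-5) = (4*82369)*(-5) = 329476*(-5) = -1647380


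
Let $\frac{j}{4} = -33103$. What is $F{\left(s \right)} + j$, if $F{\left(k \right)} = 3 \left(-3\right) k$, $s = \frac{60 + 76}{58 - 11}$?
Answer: $- \frac{6224588}{47} \approx -1.3244 \cdot 10^{5}$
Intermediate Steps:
$j = -132412$ ($j = 4 \left(-33103\right) = -132412$)
$s = \frac{136}{47} \approx 2.8936$
$F{\left(k \right)} = - 9 k$
$F{\left(s \right)} + j = \left(-9\right) \frac{136}{47} - 132412 = - \frac{1224}{47} - 132412 = - \frac{6224588}{47}$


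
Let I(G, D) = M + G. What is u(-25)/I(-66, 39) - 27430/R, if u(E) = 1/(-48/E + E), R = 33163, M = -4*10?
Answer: -128988045/156024262 ≈ -0.82672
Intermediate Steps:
M = -40
u(E) = 1/(E - 48/E)
I(G, D) = -40 + G
u(-25)/I(-66, 39) - 27430/R = (-25/(-48 + (-25)²))/(-40 - 66) - 27430/33163 = -25/(-48 + 625)/(-106) - 27430*1/33163 = -25/577*(-1/106) - 2110/2551 = 25/61162 - 2110/2551 = -128988045/156024262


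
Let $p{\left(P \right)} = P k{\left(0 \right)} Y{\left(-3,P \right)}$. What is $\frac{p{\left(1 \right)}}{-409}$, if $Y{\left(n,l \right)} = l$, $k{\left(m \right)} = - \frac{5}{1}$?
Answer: $\frac{5}{409} \approx 0.012225$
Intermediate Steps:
$k{\left(m \right)} = -5$ ($k{\left(m \right)} = \left(-5\right) 1 = -5$)
$p{\left(P \right)} = - 5 P^{2}$ ($p{\left(P \right)} = P \left(-5\right) P = - 5 P P = - 5 P^{2}$)
$\frac{p{\left(1 \right)}}{-409} = \frac{\left(-5\right) 1^{2}}{-409} = \left(-5\right) 1 \left(- \frac{1}{409}\right) = \left(-5\right) \left(- \frac{1}{409}\right) = \frac{5}{409}$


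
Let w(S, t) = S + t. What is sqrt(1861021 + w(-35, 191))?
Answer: sqrt(1861177) ≈ 1364.3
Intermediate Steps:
sqrt(1861021 + w(-35, 191)) = sqrt(1861021 + (-35 + 191)) = sqrt(1861021 + 156) = sqrt(1861177)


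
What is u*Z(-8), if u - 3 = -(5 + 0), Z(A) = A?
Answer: 16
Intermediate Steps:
u = -2 (u = 3 - (5 + 0) = 3 - 1*5 = 3 - 5 = -2)
u*Z(-8) = -2*(-8) = 16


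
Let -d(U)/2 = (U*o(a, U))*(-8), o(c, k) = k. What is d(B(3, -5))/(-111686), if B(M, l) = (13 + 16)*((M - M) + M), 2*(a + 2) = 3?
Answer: -60552/55843 ≈ -1.0843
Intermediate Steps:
a = -½ (a = -2 + (½)*3 = -2 + 3/2 = -½ ≈ -0.50000)
B(M, l) = 29*M (B(M, l) = 29*(0 + M) = 29*M)
d(U) = 16*U² (d(U) = -2*U*U*(-8) = -2*U²*(-8) = -(-16)*U² = 16*U²)
d(B(3, -5))/(-111686) = (16*(29*3)²)/(-111686) = (16*87²)*(-1/111686) = (16*7569)*(-1/111686) = 121104*(-1/111686) = -60552/55843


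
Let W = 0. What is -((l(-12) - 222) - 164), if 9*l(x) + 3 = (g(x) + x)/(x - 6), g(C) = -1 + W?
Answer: 62573/162 ≈ 386.25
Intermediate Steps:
g(C) = -1 (g(C) = -1 + 0 = -1)
l(x) = -⅓ + (-1 + x)/(9*(-6 + x)) (l(x) = -⅓ + ((-1 + x)/(x - 6))/9 = -⅓ + ((-1 + x)/(-6 + x))/9 = -⅓ + (-1 + x)/(9*(-6 + x)))
-((l(-12) - 222) - 164) = -(((17 - 2*(-12))/(9*(-6 - 12)) - 222) - 164) = -(((⅑)*(17 + 24)/(-18) - 222) - 164) = -(((⅑)*(-1/18)*41 - 222) - 164) = -((-41/162 - 222) - 164) = -(-36005/162 - 164) = -1*(-62573/162) = 62573/162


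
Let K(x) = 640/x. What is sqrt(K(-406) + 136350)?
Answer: sqrt(5618782190)/203 ≈ 369.25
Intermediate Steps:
sqrt(K(-406) + 136350) = sqrt(640/(-406) + 136350) = sqrt(640*(-1/406) + 136350) = sqrt(-320/203 + 136350) = sqrt(27678730/203) = sqrt(5618782190)/203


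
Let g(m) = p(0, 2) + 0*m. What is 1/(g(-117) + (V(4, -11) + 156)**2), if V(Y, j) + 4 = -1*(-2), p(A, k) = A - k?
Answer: 1/23714 ≈ 4.2169e-5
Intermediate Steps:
g(m) = -2 (g(m) = (0 - 1*2) + 0*m = (0 - 2) + 0 = -2 + 0 = -2)
V(Y, j) = -2 (V(Y, j) = -4 - 1*(-2) = -4 + 2 = -2)
1/(g(-117) + (V(4, -11) + 156)**2) = 1/(-2 + (-2 + 156)**2) = 1/(-2 + 154**2) = 1/(-2 + 23716) = 1/23714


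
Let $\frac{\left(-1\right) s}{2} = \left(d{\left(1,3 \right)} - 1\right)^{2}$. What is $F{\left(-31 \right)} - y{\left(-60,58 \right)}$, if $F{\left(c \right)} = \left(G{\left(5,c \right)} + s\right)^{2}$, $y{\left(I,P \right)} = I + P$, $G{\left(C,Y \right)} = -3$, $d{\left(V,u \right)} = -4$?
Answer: $2811$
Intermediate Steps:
$s = -50$ ($s = - 2 \left(-4 - 1\right)^{2} = - 2 \left(-5\right)^{2} = \left(-2\right) 25 = -50$)
$F{\left(c \right)} = 2809$ ($F{\left(c \right)} = \left(-3 - 50\right)^{2} = \left(-53\right)^{2} = 2809$)
$F{\left(-31 \right)} - y{\left(-60,58 \right)} = 2809 - \left(-60 + 58\right) = 2809 - -2 = 2809 + 2 = 2811$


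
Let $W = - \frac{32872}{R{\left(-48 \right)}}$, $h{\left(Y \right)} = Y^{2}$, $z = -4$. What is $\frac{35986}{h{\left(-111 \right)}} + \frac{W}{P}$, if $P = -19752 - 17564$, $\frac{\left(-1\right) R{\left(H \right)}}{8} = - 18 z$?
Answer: $\frac{10737203387}{3678163488} \approx 2.9192$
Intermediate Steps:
$R{\left(H \right)} = -576$ ($R{\left(H \right)} = - 8 \left(\left(-18\right) \left(-4\right)\right) = \left(-8\right) 72 = -576$)
$P = -37316$
$W = \frac{4109}{72}$ ($W = - \frac{32872}{-576} = \left(-32872\right) \left(- \frac{1}{576}\right) = \frac{4109}{72} \approx 57.069$)
$\frac{35986}{h{\left(-111 \right)}} + \frac{W}{P} = \frac{35986}{\left(-111\right)^{2}} + \frac{4109}{72 \left(-37316\right)} = \frac{35986}{12321} + \frac{4109}{72} \left(- \frac{1}{37316}\right) = 35986 \cdot \frac{1}{12321} - \frac{4109}{2686752} = \frac{35986}{12321} - \frac{4109}{2686752} = \frac{10737203387}{3678163488}$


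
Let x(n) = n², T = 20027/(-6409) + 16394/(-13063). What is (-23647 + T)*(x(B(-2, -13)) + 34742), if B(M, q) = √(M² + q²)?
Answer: -69135598577336840/83720767 ≈ -8.2579e+8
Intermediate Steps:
T = -366681847/83720767 (T = 20027*(-1/6409) + 16394*(-1/13063) = -20027/6409 - 16394/13063 = -366681847/83720767 ≈ -4.3798)
(-23647 + T)*(x(B(-2, -13)) + 34742) = (-23647 - 366681847/83720767)*((√((-2)² + (-13)²))² + 34742) = -1980111659096*((√(4 + 169))² + 34742)/83720767 = -1980111659096*((√173)² + 34742)/83720767 = -1980111659096*(173 + 34742)/83720767 = -1980111659096/83720767*34915 = -69135598577336840/83720767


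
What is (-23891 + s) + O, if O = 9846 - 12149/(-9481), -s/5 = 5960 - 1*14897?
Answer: 290509989/9481 ≈ 30641.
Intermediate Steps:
s = 44685 (s = -5*(5960 - 1*14897) = -5*(5960 - 14897) = -5*(-8937) = 44685)
O = 93362075/9481 (O = 9846 - 12149*(-1)/9481 = 9846 - 1*(-12149/9481) = 9846 + 12149/9481 = 93362075/9481 ≈ 9847.3)
(-23891 + s) + O = (-23891 + 44685) + 93362075/9481 = 20794 + 93362075/9481 = 290509989/9481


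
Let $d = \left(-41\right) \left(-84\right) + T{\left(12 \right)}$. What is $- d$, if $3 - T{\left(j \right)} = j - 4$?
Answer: $-3439$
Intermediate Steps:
$T{\left(j \right)} = 7 - j$ ($T{\left(j \right)} = 3 - \left(j - 4\right) = 3 - \left(-4 + j\right) = 7 - j$)
$d = 3439$ ($d = \left(-41\right) \left(-84\right) + \left(7 - 12\right) = 3444 + \left(7 - 12\right) = 3444 - 5 = 3439$)
$- d = \left(-1\right) 3439 = -3439$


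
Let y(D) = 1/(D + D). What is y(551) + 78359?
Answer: 86351619/1102 ≈ 78359.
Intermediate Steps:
y(D) = 1/(2*D)
y(551) + 78359 = (1/2)/551 + 78359 = (1/2)*(1/551) + 78359 = 1/1102 + 78359 = 86351619/1102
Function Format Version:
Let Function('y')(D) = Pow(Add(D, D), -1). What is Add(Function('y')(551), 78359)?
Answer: Rational(86351619, 1102) ≈ 78359.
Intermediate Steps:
Function('y')(D) = Mul(Rational(1, 2), Pow(D, -1)) (Function('y')(D) = Pow(Mul(2, D), -1) = Mul(Rational(1, 2), Pow(D, -1)))
Add(Function('y')(551), 78359) = Add(Mul(Rational(1, 2), Pow(551, -1)), 78359) = Add(Mul(Rational(1, 2), Rational(1, 551)), 78359) = Add(Rational(1, 1102), 78359) = Rational(86351619, 1102)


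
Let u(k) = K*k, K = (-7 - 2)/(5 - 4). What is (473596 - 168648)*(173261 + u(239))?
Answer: 52179652280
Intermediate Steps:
K = -9 (K = -9/1 = -9*1 = -9)
u(k) = -9*k
(473596 - 168648)*(173261 + u(239)) = (473596 - 168648)*(173261 - 9*239) = 304948*(173261 - 2151) = 304948*171110 = 52179652280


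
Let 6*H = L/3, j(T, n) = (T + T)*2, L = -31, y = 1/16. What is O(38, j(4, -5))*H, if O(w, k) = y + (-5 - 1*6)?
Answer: 5425/288 ≈ 18.837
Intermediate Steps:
y = 1/16 ≈ 0.062500
j(T, n) = 4*T (j(T, n) = (2*T)*2 = 4*T)
O(w, k) = -175/16 (O(w, k) = 1/16 + (-5 - 1*6) = 1/16 + (-5 - 6) = 1/16 - 11 = -175/16)
H = -31/18 (H = (-31/3)/6 = (-31*1/3)/6 = (1/6)*(-31/3) = -31/18 ≈ -1.7222)
O(38, j(4, -5))*H = -175/16*(-31/18) = 5425/288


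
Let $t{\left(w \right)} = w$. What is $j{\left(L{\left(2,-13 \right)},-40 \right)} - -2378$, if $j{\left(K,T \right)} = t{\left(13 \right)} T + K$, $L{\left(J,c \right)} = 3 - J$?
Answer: $1859$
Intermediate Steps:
$j{\left(K,T \right)} = K + 13 T$ ($j{\left(K,T \right)} = 13 T + K = K + 13 T$)
$j{\left(L{\left(2,-13 \right)},-40 \right)} - -2378 = \left(\left(3 - 2\right) + 13 \left(-40\right)\right) - -2378 = \left(\left(3 - 2\right) - 520\right) + 2378 = \left(1 - 520\right) + 2378 = -519 + 2378 = 1859$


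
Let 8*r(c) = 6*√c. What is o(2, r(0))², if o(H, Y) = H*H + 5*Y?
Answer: 16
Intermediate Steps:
r(c) = 3*√c/4 (r(c) = (6*√c)/8 = 3*√c/4)
o(H, Y) = H² + 5*Y
o(2, r(0))² = (2² + 5*(3*√0/4))² = (4 + 5*((¾)*0))² = (4 + 5*0)² = (4 + 0)² = 4² = 16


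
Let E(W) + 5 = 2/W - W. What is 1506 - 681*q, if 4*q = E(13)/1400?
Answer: 13724349/9100 ≈ 1508.2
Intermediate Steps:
E(W) = -5 - W + 2/W (E(W) = -5 + (2/W - W) = -5 + (-W + 2/W) = -5 - W + 2/W)
q = -29/9100 (q = ((-5 - 1*13 + 2/13)/1400)/4 = ((-5 - 13 + 2*(1/13))*(1/1400))/4 = ((-5 - 13 + 2/13)*(1/1400))/4 = (-232/13*1/1400)/4 = (¼)*(-29/2275) = -29/9100 ≈ -0.0031868)
1506 - 681*q = 1506 - 681*(-29/9100) = 1506 + 19749/9100 = 13724349/9100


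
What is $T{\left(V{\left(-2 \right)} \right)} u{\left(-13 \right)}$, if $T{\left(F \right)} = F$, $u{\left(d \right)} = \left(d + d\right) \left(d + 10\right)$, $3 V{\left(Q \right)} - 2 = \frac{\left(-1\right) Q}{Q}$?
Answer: $26$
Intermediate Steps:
$V{\left(Q \right)} = \frac{1}{3}$ ($V{\left(Q \right)} = \frac{2}{3} + \frac{- Q \frac{1}{Q}}{3} = \frac{2}{3} + \frac{1}{3} \left(-1\right) = \frac{2}{3} - \frac{1}{3} = \frac{1}{3}$)
$u{\left(d \right)} = 2 d \left(10 + d\right)$
$T{\left(V{\left(-2 \right)} \right)} u{\left(-13 \right)} = \frac{2 \left(-13\right) \left(10 - 13\right)}{3} = \frac{2 \left(-13\right) \left(-3\right)}{3} = \frac{1}{3} \cdot 78 = 26$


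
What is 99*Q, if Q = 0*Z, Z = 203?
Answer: 0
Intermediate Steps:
Q = 0 (Q = 0*203 = 0)
99*Q = 99*0 = 0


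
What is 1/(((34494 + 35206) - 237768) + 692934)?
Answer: 1/524866 ≈ 1.9052e-6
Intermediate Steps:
1/(((34494 + 35206) - 237768) + 692934) = 1/((69700 - 237768) + 692934) = 1/(-168068 + 692934) = 1/524866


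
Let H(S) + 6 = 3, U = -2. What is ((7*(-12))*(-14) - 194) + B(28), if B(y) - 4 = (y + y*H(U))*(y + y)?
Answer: -2150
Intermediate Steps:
H(S) = -3 (H(S) = -6 + 3 = -3)
B(y) = 4 - 4*y² (B(y) = 4 + (y + y*(-3))*(y + y) = 4 + (y - 3*y)*(2*y) = 4 + (-2*y)*(2*y) = 4 - 4*y²)
((7*(-12))*(-14) - 194) + B(28) = ((7*(-12))*(-14) - 194) + (4 - 4*28²) = (-84*(-14) - 194) + (4 - 4*784) = (1176 - 194) + (4 - 3136) = 982 - 3132 = -2150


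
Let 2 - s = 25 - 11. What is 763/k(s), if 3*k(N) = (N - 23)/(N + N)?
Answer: 7848/5 ≈ 1569.6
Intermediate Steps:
s = -12 (s = 2 - (25 - 11) = 2 - 1*14 = 2 - 14 = -12)
k(N) = (-23 + N)/(6*N) (k(N) = ((N - 23)/(N + N))/3 = ((-23 + N)/((2*N)))/3 = ((-23 + N)*(1/(2*N)))/3 = ((-23 + N)/(2*N))/3 = (-23 + N)/(6*N))
763/k(s) = 763/(((⅙)*(-23 - 12)/(-12))) = 763/(((⅙)*(-1/12)*(-35))) = 763/(35/72) = 763*(72/35) = 7848/5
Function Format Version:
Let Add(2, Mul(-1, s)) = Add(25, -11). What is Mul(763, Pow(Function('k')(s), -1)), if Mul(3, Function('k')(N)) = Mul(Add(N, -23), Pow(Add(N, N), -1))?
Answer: Rational(7848, 5) ≈ 1569.6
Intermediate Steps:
s = -12 (s = Add(2, Mul(-1, Add(25, -11))) = Add(2, Mul(-1, 14)) = Add(2, -14) = -12)
Function('k')(N) = Mul(Rational(1, 6), Pow(N, -1), Add(-23, N)) (Function('k')(N) = Mul(Rational(1, 3), Mul(Add(N, -23), Pow(Add(N, N), -1))) = Mul(Rational(1, 3), Mul(Add(-23, N), Pow(Mul(2, N), -1))) = Mul(Rational(1, 3), Mul(Add(-23, N), Mul(Rational(1, 2), Pow(N, -1)))) = Mul(Rational(1, 3), Mul(Rational(1, 2), Pow(N, -1), Add(-23, N))) = Mul(Rational(1, 6), Pow(N, -1), Add(-23, N)))
Mul(763, Pow(Function('k')(s), -1)) = Mul(763, Pow(Mul(Rational(1, 6), Pow(-12, -1), Add(-23, -12)), -1)) = Mul(763, Pow(Mul(Rational(1, 6), Rational(-1, 12), -35), -1)) = Mul(763, Pow(Rational(35, 72), -1)) = Mul(763, Rational(72, 35)) = Rational(7848, 5)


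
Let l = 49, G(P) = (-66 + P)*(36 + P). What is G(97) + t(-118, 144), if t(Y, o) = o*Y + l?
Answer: -12820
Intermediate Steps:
t(Y, o) = 49 + Y*o (t(Y, o) = o*Y + 49 = Y*o + 49 = 49 + Y*o)
G(97) + t(-118, 144) = (-2376 + 97² - 30*97) + (49 - 118*144) = (-2376 + 9409 - 2910) + (49 - 16992) = 4123 - 16943 = -12820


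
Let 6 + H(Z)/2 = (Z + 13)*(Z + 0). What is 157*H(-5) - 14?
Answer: -14458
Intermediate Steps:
H(Z) = -12 + 2*Z*(13 + Z) (H(Z) = -12 + 2*((Z + 13)*(Z + 0)) = -12 + 2*((13 + Z)*Z) = -12 + 2*(Z*(13 + Z)) = -12 + 2*Z*(13 + Z))
157*H(-5) - 14 = 157*(-12 + 2*(-5)**2 + 26*(-5)) - 14 = 157*(-12 + 2*25 - 130) - 14 = 157*(-12 + 50 - 130) - 14 = 157*(-92) - 14 = -14444 - 14 = -14458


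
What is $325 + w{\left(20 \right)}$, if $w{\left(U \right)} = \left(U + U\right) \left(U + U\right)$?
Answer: $1925$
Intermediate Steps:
$w{\left(U \right)} = 4 U^{2}$ ($w{\left(U \right)} = 2 U 2 U = 4 U^{2}$)
$325 + w{\left(20 \right)} = 325 + 4 \cdot 20^{2} = 325 + 4 \cdot 400 = 325 + 1600 = 1925$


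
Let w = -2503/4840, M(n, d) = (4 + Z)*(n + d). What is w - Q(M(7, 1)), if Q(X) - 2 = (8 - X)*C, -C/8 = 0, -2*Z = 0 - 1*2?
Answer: -12183/4840 ≈ -2.5171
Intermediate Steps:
Z = 1 (Z = -(0 - 1*2)/2 = -(0 - 2)/2 = -1/2*(-2) = 1)
C = 0 (C = -8*0 = 0)
M(n, d) = 5*d + 5*n (M(n, d) = (4 + 1)*(n + d) = 5*(d + n) = 5*d + 5*n)
w = -2503/4840 (w = -2503*1/4840 = -2503/4840 ≈ -0.51715)
Q(X) = 2 (Q(X) = 2 + (8 - X)*0 = 2 + 0 = 2)
w - Q(M(7, 1)) = -2503/4840 - 1*2 = -2503/4840 - 2 = -12183/4840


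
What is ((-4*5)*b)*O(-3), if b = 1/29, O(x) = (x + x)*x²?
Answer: 1080/29 ≈ 37.241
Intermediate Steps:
O(x) = 2*x³ (O(x) = (2*x)*x² = 2*x³)
b = 1/29 ≈ 0.034483
((-4*5)*b)*O(-3) = (-4*5*(1/29))*(2*(-3)³) = (-20*1/29)*(2*(-27)) = -20/29*(-54) = 1080/29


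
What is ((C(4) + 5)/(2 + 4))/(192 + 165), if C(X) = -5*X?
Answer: -5/714 ≈ -0.0070028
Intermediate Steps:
((C(4) + 5)/(2 + 4))/(192 + 165) = ((-5*4 + 5)/(2 + 4))/(192 + 165) = ((-20 + 5)/6)/357 = (-15*1/6)/357 = (1/357)*(-5/2) = -5/714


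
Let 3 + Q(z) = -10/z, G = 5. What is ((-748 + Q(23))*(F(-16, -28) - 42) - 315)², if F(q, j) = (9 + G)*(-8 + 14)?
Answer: 537481063161/529 ≈ 1.0160e+9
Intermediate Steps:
Q(z) = -3 - 10/z
F(q, j) = 84 (F(q, j) = (9 + 5)*(-8 + 14) = 14*6 = 84)
((-748 + Q(23))*(F(-16, -28) - 42) - 315)² = ((-748 + (-3 - 10/23))*(84 - 42) - 315)² = ((-748 + (-3 - 10*1/23))*42 - 315)² = ((-748 + (-3 - 10/23))*42 - 315)² = ((-748 - 79/23)*42 - 315)² = (-17283/23*42 - 315)² = (-725886/23 - 315)² = (-733131/23)² = 537481063161/529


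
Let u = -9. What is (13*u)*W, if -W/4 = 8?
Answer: 3744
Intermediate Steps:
W = -32 (W = -4*8 = -32)
(13*u)*W = (13*(-9))*(-32) = -117*(-32) = 3744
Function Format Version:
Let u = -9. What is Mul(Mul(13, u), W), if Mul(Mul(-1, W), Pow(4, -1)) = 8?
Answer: 3744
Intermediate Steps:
W = -32 (W = Mul(-4, 8) = -32)
Mul(Mul(13, u), W) = Mul(Mul(13, -9), -32) = Mul(-117, -32) = 3744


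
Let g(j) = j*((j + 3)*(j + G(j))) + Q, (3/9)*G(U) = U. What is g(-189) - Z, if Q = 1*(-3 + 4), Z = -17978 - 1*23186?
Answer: -26535259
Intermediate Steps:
G(U) = 3*U
Z = -41164 (Z = -17978 - 23186 = -41164)
Q = 1 (Q = 1*1 = 1)
g(j) = 1 + 4*j²*(3 + j) (g(j) = j*((j + 3)*(j + 3*j)) + 1 = j*((3 + j)*(4*j)) + 1 = j*(4*j*(3 + j)) + 1 = 4*j²*(3 + j) + 1 = 1 + 4*j²*(3 + j))
g(-189) - Z = (1 + 4*(-189)³ + 12*(-189)²) - 1*(-41164) = (1 + 4*(-6751269) + 12*35721) + 41164 = (1 - 27005076 + 428652) + 41164 = -26576423 + 41164 = -26535259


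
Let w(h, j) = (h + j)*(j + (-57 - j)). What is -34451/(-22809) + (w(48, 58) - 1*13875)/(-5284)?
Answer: 636325937/120522756 ≈ 5.2797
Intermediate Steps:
w(h, j) = -57*h - 57*j (w(h, j) = (h + j)*(-57) = -57*h - 57*j)
-34451/(-22809) + (w(48, 58) - 1*13875)/(-5284) = -34451/(-22809) + ((-57*48 - 57*58) - 1*13875)/(-5284) = -34451*(-1/22809) + ((-2736 - 3306) - 13875)*(-1/5284) = 34451/22809 + (-6042 - 13875)*(-1/5284) = 34451/22809 - 19917*(-1/5284) = 34451/22809 + 19917/5284 = 636325937/120522756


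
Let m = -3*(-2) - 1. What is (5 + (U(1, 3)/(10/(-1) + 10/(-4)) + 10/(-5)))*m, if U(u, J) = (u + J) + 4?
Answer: 59/5 ≈ 11.800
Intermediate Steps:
U(u, J) = 4 + J + u (U(u, J) = (J + u) + 4 = 4 + J + u)
m = 5 (m = 6 - 1 = 5)
(5 + (U(1, 3)/(10/(-1) + 10/(-4)) + 10/(-5)))*m = (5 + ((4 + 3 + 1)/(10/(-1) + 10/(-4)) + 10/(-5)))*5 = (5 + (8/(10*(-1) + 10*(-¼)) + 10*(-⅕)))*5 = (5 + (8/(-10 - 5/2) - 2))*5 = (5 + (8/(-25/2) - 2))*5 = (5 + (8*(-2/25) - 2))*5 = (5 + (-16/25 - 2))*5 = (5 - 66/25)*5 = (59/25)*5 = 59/5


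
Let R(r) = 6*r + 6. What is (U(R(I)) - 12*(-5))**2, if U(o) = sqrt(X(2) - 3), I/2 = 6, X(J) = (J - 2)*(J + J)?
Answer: (60 + I*sqrt(3))**2 ≈ 3597.0 + 207.85*I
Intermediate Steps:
X(J) = 2*J*(-2 + J) (X(J) = (-2 + J)*(2*J) = 2*J*(-2 + J))
I = 12 (I = 2*6 = 12)
R(r) = 6 + 6*r
U(o) = I*sqrt(3) (U(o) = sqrt(2*2*(-2 + 2) - 3) = sqrt(2*2*0 - 3) = sqrt(0 - 3) = sqrt(-3) = I*sqrt(3))
(U(R(I)) - 12*(-5))**2 = (I*sqrt(3) - 12*(-5))**2 = (I*sqrt(3) + 60)**2 = (60 + I*sqrt(3))**2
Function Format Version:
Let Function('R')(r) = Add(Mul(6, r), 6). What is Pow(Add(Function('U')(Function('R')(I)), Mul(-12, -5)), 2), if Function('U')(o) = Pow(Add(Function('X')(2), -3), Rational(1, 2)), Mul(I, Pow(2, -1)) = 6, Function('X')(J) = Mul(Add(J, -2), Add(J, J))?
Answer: Pow(Add(60, Mul(I, Pow(3, Rational(1, 2)))), 2) ≈ Add(3597.0, Mul(207.85, I))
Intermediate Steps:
Function('X')(J) = Mul(2, J, Add(-2, J)) (Function('X')(J) = Mul(Add(-2, J), Mul(2, J)) = Mul(2, J, Add(-2, J)))
I = 12 (I = Mul(2, 6) = 12)
Function('R')(r) = Add(6, Mul(6, r))
Function('U')(o) = Mul(I, Pow(3, Rational(1, 2))) (Function('U')(o) = Pow(Add(Mul(2, 2, Add(-2, 2)), -3), Rational(1, 2)) = Pow(Add(Mul(2, 2, 0), -3), Rational(1, 2)) = Pow(Add(0, -3), Rational(1, 2)) = Pow(-3, Rational(1, 2)) = Mul(I, Pow(3, Rational(1, 2))))
Pow(Add(Function('U')(Function('R')(I)), Mul(-12, -5)), 2) = Pow(Add(Mul(I, Pow(3, Rational(1, 2))), Mul(-12, -5)), 2) = Pow(Add(Mul(I, Pow(3, Rational(1, 2))), 60), 2) = Pow(Add(60, Mul(I, Pow(3, Rational(1, 2)))), 2)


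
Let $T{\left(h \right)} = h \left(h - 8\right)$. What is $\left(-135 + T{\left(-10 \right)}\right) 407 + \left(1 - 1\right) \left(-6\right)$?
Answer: $18315$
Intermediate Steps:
$T{\left(h \right)} = h \left(-8 + h\right)$
$\left(-135 + T{\left(-10 \right)}\right) 407 + \left(1 - 1\right) \left(-6\right) = \left(-135 - 10 \left(-8 - 10\right)\right) 407 + \left(1 - 1\right) \left(-6\right) = \left(-135 - -180\right) 407 + 0 \left(-6\right) = \left(-135 + 180\right) 407 + 0 = 45 \cdot 407 + 0 = 18315 + 0 = 18315$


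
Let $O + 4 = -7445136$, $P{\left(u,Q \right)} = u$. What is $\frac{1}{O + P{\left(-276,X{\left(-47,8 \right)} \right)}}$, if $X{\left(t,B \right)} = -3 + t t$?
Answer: $- \frac{1}{7445416} \approx -1.3431 \cdot 10^{-7}$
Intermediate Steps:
$X{\left(t,B \right)} = -3 + t^{2}$
$O = -7445140$ ($O = -4 - 7445136 = -7445140$)
$\frac{1}{O + P{\left(-276,X{\left(-47,8 \right)} \right)}} = \frac{1}{-7445140 - 276} = \frac{1}{-7445416} = - \frac{1}{7445416}$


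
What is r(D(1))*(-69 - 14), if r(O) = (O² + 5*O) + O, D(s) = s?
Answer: -581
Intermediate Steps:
r(O) = O² + 6*O
r(D(1))*(-69 - 14) = (1*(6 + 1))*(-69 - 14) = (1*7)*(-83) = 7*(-83) = -581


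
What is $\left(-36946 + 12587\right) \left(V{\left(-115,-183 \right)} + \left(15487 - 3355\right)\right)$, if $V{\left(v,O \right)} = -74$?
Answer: $-293720822$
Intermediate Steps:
$\left(-36946 + 12587\right) \left(V{\left(-115,-183 \right)} + \left(15487 - 3355\right)\right) = \left(-36946 + 12587\right) \left(-74 + \left(15487 - 3355\right)\right) = - 24359 \left(-74 + 12132\right) = \left(-24359\right) 12058 = -293720822$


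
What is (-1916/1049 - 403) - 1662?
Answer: -2168101/1049 ≈ -2066.8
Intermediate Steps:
(-1916/1049 - 403) - 1662 = -424663/1049 - 1662 = -2168101/1049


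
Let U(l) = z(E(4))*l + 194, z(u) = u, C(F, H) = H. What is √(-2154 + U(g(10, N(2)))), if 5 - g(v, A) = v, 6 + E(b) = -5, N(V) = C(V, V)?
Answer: I*√1905 ≈ 43.646*I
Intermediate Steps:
N(V) = V
E(b) = -11 (E(b) = -6 - 5 = -11)
g(v, A) = 5 - v
U(l) = 194 - 11*l (U(l) = -11*l + 194 = 194 - 11*l)
√(-2154 + U(g(10, N(2)))) = √(-2154 + (194 - 11*(5 - 1*10))) = √(-2154 + (194 - 11*(5 - 10))) = √(-2154 + (194 - 11*(-5))) = √(-2154 + (194 + 55)) = √(-2154 + 249) = √(-1905) = I*√1905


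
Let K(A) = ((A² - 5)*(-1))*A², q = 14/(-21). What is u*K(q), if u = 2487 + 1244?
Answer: 611884/81 ≈ 7554.1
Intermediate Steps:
q = -⅔ (q = 14*(-1/21) = -⅔ ≈ -0.66667)
K(A) = A²*(5 - A²) (K(A) = ((-5 + A²)*(-1))*A² = (5 - A²)*A² = A²*(5 - A²))
u = 3731
u*K(q) = 3731*((-⅔)²*(5 - (-⅔)²)) = 3731*(4*(5 - 1*4/9)/9) = 3731*(4*(5 - 4/9)/9) = 3731*((4/9)*(41/9)) = 3731*(164/81) = 611884/81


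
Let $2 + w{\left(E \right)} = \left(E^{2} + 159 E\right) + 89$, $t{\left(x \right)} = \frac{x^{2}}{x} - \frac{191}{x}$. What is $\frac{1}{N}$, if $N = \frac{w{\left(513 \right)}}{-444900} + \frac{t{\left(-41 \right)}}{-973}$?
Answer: $- \frac{5916131900}{4364374313} \approx -1.3556$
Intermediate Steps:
$t{\left(x \right)} = x - \frac{191}{x}$
$w{\left(E \right)} = 87 + E^{2} + 159 E$ ($w{\left(E \right)} = -2 + \left(\left(E^{2} + 159 E\right) + 89\right) = -2 + \left(89 + E^{2} + 159 E\right) = 87 + E^{2} + 159 E$)
$N = - \frac{4364374313}{5916131900}$ ($N = \frac{87 + 513^{2} + 159 \cdot 513}{-444900} + \frac{-41 - \frac{191}{-41}}{-973} = \left(87 + 263169 + 81567\right) \left(- \frac{1}{444900}\right) + \left(-41 - - \frac{191}{41}\right) \left(- \frac{1}{973}\right) = 344823 \left(- \frac{1}{444900}\right) + \left(-41 + \frac{191}{41}\right) \left(- \frac{1}{973}\right) = - \frac{114941}{148300} - - \frac{1490}{39893} = - \frac{114941}{148300} + \frac{1490}{39893} = - \frac{4364374313}{5916131900} \approx -0.73771$)
$\frac{1}{N} = \frac{1}{- \frac{4364374313}{5916131900}} = - \frac{5916131900}{4364374313}$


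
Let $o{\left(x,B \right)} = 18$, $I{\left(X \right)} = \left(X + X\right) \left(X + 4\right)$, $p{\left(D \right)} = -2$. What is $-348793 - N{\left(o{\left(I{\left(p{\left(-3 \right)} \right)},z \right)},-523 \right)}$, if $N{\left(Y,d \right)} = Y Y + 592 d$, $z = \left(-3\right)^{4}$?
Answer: $-39501$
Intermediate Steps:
$z = 81$
$I{\left(X \right)} = 2 X \left(4 + X\right)$
$N{\left(Y,d \right)} = Y^{2} + 592 d$
$-348793 - N{\left(o{\left(I{\left(p{\left(-3 \right)} \right)},z \right)},-523 \right)} = -348793 - \left(18^{2} + 592 \left(-523\right)\right) = -348793 - \left(324 - 309616\right) = -348793 - -309292 = -348793 + 309292 = -39501$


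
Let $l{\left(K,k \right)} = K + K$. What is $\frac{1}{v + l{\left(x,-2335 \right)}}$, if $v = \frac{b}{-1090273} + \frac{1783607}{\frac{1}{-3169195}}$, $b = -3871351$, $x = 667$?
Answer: $- \frac{1090273}{6162875399039032112} \approx -1.7691 \cdot 10^{-13}$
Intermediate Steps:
$l{\left(K,k \right)} = 2 K$
$v = - \frac{6162875400493456294}{1090273}$ ($v = - \frac{3871351}{-1090273} + \frac{1783607}{\frac{1}{-3169195}} = \left(-3871351\right) \left(- \frac{1}{1090273}\right) + \frac{1783607}{- \frac{1}{3169195}} = \frac{3871351}{1090273} + 1783607 \left(-3169195\right) = \frac{3871351}{1090273} - 5652598386365 = - \frac{6162875400493456294}{1090273} \approx -5.6526 \cdot 10^{12}$)
$\frac{1}{v + l{\left(x,-2335 \right)}} = \frac{1}{- \frac{6162875400493456294}{1090273} + 2 \cdot 667} = \frac{1}{- \frac{6162875400493456294}{1090273} + 1334} = \frac{1}{- \frac{6162875399039032112}{1090273}} = - \frac{1090273}{6162875399039032112}$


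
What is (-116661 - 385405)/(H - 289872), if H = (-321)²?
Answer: 502066/186831 ≈ 2.6873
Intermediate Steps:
H = 103041
(-116661 - 385405)/(H - 289872) = (-116661 - 385405)/(103041 - 289872) = -502066/(-186831) = -502066*(-1/186831) = 502066/186831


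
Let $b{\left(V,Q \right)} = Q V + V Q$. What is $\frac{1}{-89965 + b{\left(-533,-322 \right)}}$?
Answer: $\frac{1}{253287} \approx 3.9481 \cdot 10^{-6}$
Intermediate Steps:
$b{\left(V,Q \right)} = 2 Q V$ ($b{\left(V,Q \right)} = Q V + Q V = 2 Q V$)
$\frac{1}{-89965 + b{\left(-533,-322 \right)}} = \frac{1}{-89965 + 2 \left(-322\right) \left(-533\right)} = \frac{1}{-89965 + 343252} = \frac{1}{253287}$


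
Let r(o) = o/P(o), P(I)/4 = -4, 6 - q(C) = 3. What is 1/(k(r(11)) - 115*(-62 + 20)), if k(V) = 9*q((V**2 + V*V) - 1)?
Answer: 1/4857 ≈ 0.00020589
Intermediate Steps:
q(C) = 3 (q(C) = 6 - 1*3 = 6 - 3 = 3)
P(I) = -16 (P(I) = 4*(-4) = -16)
r(o) = -o/16 (r(o) = o/(-16) = o*(-1/16) = -o/16)
k(V) = 27 (k(V) = 9*3 = 27)
1/(k(r(11)) - 115*(-62 + 20)) = 1/(27 - 115*(-62 + 20)) = 1/(27 - 115*(-42)) = 1/(27 - 1*(-4830)) = 1/(27 + 4830) = 1/4857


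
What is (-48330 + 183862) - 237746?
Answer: -102214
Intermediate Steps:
(-48330 + 183862) - 237746 = 135532 - 237746 = -102214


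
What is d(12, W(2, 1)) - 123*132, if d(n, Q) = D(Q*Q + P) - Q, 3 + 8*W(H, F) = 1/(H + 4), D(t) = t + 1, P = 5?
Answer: -37392815/2304 ≈ -16230.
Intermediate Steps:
D(t) = 1 + t
W(H, F) = -3/8 + 1/(8*(4 + H)) (W(H, F) = -3/8 + 1/(8*(H + 4)) = -3/8 + 1/(8*(4 + H)))
d(n, Q) = 6 + Q**2 - Q (d(n, Q) = (1 + (Q*Q + 5)) - Q = (1 + (Q**2 + 5)) - Q = (1 + (5 + Q**2)) - Q = (6 + Q**2) - Q = 6 + Q**2 - Q)
d(12, W(2, 1)) - 123*132 = (6 + ((-11 - 3*2)/(8*(4 + 2)))**2 - (-11 - 3*2)/(8*(4 + 2))) - 123*132 = (6 + ((1/8)*(-11 - 6)/6)**2 - (-11 - 6)/(8*6)) - 16236 = (6 + ((1/8)*(1/6)*(-17))**2 - (-17)/(8*6)) - 16236 = (6 + (-17/48)**2 - 1*(-17/48)) - 16236 = (6 + 289/2304 + 17/48) - 16236 = 14929/2304 - 16236 = -37392815/2304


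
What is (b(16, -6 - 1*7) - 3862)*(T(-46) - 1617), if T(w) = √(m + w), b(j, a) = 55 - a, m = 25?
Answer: 6134898 - 3794*I*√21 ≈ 6.1349e+6 - 17386.0*I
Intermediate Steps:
T(w) = √(25 + w)
(b(16, -6 - 1*7) - 3862)*(T(-46) - 1617) = ((55 - (-6 - 1*7)) - 3862)*(√(25 - 46) - 1617) = ((55 - (-6 - 7)) - 3862)*(√(-21) - 1617) = ((55 - 1*(-13)) - 3862)*(I*√21 - 1617) = ((55 + 13) - 3862)*(-1617 + I*√21) = (68 - 3862)*(-1617 + I*√21) = -3794*(-1617 + I*√21) = 6134898 - 3794*I*√21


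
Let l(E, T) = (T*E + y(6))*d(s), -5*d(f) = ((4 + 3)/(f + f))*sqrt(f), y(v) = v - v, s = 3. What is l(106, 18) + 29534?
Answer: 29534 - 2226*sqrt(3)/5 ≈ 28763.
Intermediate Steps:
y(v) = 0
d(f) = -7/(10*sqrt(f)) (d(f) = -(4 + 3)/(f + f)*sqrt(f)/5 = -7/((2*f))*sqrt(f)/5 = -7*(1/(2*f))*sqrt(f)/5 = -7/(2*f)*sqrt(f)/5 = -7/(10*sqrt(f)))
l(E, T) = -7*E*T*sqrt(3)/30 (l(E, T) = (T*E + 0)*(-7*sqrt(3)/30) = (E*T + 0)*(-7*sqrt(3)/30) = (E*T)*(-7*sqrt(3)/30) = -7*E*T*sqrt(3)/30)
l(106, 18) + 29534 = -7/30*106*18*sqrt(3) + 29534 = -2226*sqrt(3)/5 + 29534 = 29534 - 2226*sqrt(3)/5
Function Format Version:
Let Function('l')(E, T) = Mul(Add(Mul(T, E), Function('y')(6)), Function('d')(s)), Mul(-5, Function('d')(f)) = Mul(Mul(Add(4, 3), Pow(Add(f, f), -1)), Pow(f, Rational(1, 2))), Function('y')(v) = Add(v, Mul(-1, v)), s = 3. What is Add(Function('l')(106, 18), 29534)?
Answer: Add(29534, Mul(Rational(-2226, 5), Pow(3, Rational(1, 2)))) ≈ 28763.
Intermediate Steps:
Function('y')(v) = 0
Function('d')(f) = Mul(Rational(-7, 10), Pow(f, Rational(-1, 2))) (Function('d')(f) = Mul(Rational(-1, 5), Mul(Mul(Add(4, 3), Pow(Add(f, f), -1)), Pow(f, Rational(1, 2)))) = Mul(Rational(-1, 5), Mul(Mul(7, Pow(Mul(2, f), -1)), Pow(f, Rational(1, 2)))) = Mul(Rational(-1, 5), Mul(Mul(7, Mul(Rational(1, 2), Pow(f, -1))), Pow(f, Rational(1, 2)))) = Mul(Rational(-1, 5), Mul(Mul(Rational(7, 2), Pow(f, -1)), Pow(f, Rational(1, 2)))) = Mul(Rational(-1, 5), Mul(Rational(7, 2), Pow(f, Rational(-1, 2)))) = Mul(Rational(-7, 10), Pow(f, Rational(-1, 2))))
Function('l')(E, T) = Mul(Rational(-7, 30), E, T, Pow(3, Rational(1, 2))) (Function('l')(E, T) = Mul(Add(Mul(T, E), 0), Mul(Rational(-7, 10), Pow(3, Rational(-1, 2)))) = Mul(Add(Mul(E, T), 0), Mul(Rational(-7, 10), Mul(Rational(1, 3), Pow(3, Rational(1, 2))))) = Mul(Mul(E, T), Mul(Rational(-7, 30), Pow(3, Rational(1, 2)))) = Mul(Rational(-7, 30), E, T, Pow(3, Rational(1, 2))))
Add(Function('l')(106, 18), 29534) = Add(Mul(Rational(-7, 30), 106, 18, Pow(3, Rational(1, 2))), 29534) = Add(Mul(Rational(-2226, 5), Pow(3, Rational(1, 2))), 29534) = Add(29534, Mul(Rational(-2226, 5), Pow(3, Rational(1, 2))))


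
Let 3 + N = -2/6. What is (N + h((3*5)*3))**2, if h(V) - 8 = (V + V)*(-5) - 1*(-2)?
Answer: 1768900/9 ≈ 1.9654e+5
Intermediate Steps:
N = -10/3 (N = -3 - 2/6 = -3 - 2*1/6 = -3 - 1/3 = -10/3 ≈ -3.3333)
h(V) = 10 - 10*V (h(V) = 8 + ((V + V)*(-5) - 1*(-2)) = 8 + ((2*V)*(-5) + 2) = 8 + (-10*V + 2) = 8 + (2 - 10*V) = 10 - 10*V)
(N + h((3*5)*3))**2 = (-10/3 + (10 - 10*3*5*3))**2 = (-10/3 + (10 - 150*3))**2 = (-10/3 + (10 - 10*45))**2 = (-10/3 + (10 - 450))**2 = (-10/3 - 440)**2 = (-1330/3)**2 = 1768900/9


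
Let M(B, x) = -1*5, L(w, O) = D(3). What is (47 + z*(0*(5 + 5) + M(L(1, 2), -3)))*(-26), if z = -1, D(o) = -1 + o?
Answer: -1352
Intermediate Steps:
L(w, O) = 2 (L(w, O) = -1 + 3 = 2)
M(B, x) = -5
(47 + z*(0*(5 + 5) + M(L(1, 2), -3)))*(-26) = (47 - (0*(5 + 5) - 5))*(-26) = (47 - (0*10 - 5))*(-26) = (47 - (0 - 5))*(-26) = (47 - 1*(-5))*(-26) = (47 + 5)*(-26) = 52*(-26) = -1352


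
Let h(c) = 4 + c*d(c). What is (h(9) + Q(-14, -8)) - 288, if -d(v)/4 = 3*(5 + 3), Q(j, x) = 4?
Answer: -1144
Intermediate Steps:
d(v) = -96 (d(v) = -12*(5 + 3) = -12*8 = -4*24 = -96)
h(c) = 4 - 96*c (h(c) = 4 + c*(-96) = 4 - 96*c)
(h(9) + Q(-14, -8)) - 288 = ((4 - 96*9) + 4) - 288 = ((4 - 864) + 4) - 288 = (-860 + 4) - 288 = -856 - 288 = -1144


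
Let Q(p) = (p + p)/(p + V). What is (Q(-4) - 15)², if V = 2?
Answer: 121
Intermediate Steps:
Q(p) = 2*p/(2 + p) (Q(p) = (p + p)/(p + 2) = (2*p)/(2 + p) = 2*p/(2 + p))
(Q(-4) - 15)² = (2*(-4)/(2 - 4) - 15)² = (2*(-4)/(-2) - 15)² = (2*(-4)*(-½) - 15)² = (4 - 15)² = (-11)² = 121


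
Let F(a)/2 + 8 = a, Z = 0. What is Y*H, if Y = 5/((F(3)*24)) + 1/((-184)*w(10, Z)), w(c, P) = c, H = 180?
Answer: -177/46 ≈ -3.8478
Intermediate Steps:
F(a) = -16 + 2*a
Y = -59/2760 (Y = 5/(((-16 + 2*3)*24)) + 1/(-184*10) = 5/(((-16 + 6)*24)) - 1/184*⅒ = 5/((-10*24)) - 1/1840 = 5/(-240) - 1/1840 = 5*(-1/240) - 1/1840 = -1/48 - 1/1840 = -59/2760 ≈ -0.021377)
Y*H = -59/2760*180 = -177/46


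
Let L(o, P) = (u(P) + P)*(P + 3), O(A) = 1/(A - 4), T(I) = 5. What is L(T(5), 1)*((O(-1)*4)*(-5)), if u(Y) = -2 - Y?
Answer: -32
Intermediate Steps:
O(A) = 1/(-4 + A)
L(o, P) = -6 - 2*P (L(o, P) = ((-2 - P) + P)*(P + 3) = -2*(3 + P) = -6 - 2*P)
L(T(5), 1)*((O(-1)*4)*(-5)) = (-6 - 2*1)*((4/(-4 - 1))*(-5)) = (-6 - 2)*((4/(-5))*(-5)) = -8*(-⅕*4)*(-5) = -(-32)*(-5)/5 = -8*4 = -32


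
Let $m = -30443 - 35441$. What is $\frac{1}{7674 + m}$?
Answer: $- \frac{1}{58210} \approx -1.7179 \cdot 10^{-5}$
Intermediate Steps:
$m = -65884$
$\frac{1}{7674 + m} = \frac{1}{7674 - 65884} = \frac{1}{-58210} = - \frac{1}{58210}$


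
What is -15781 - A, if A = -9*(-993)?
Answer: -24718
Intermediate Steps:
A = 8937
-15781 - A = -15781 - 1*8937 = -15781 - 8937 = -24718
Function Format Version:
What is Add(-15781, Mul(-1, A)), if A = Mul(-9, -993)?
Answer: -24718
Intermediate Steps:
A = 8937
Add(-15781, Mul(-1, A)) = Add(-15781, Mul(-1, 8937)) = Add(-15781, -8937) = -24718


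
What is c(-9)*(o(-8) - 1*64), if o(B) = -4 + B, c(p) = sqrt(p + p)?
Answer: -228*I*sqrt(2) ≈ -322.44*I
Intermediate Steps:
c(p) = sqrt(2)*sqrt(p) (c(p) = sqrt(2*p) = sqrt(2)*sqrt(p))
c(-9)*(o(-8) - 1*64) = (sqrt(2)*sqrt(-9))*((-4 - 8) - 1*64) = (sqrt(2)*(3*I))*(-12 - 64) = (3*I*sqrt(2))*(-76) = -228*I*sqrt(2)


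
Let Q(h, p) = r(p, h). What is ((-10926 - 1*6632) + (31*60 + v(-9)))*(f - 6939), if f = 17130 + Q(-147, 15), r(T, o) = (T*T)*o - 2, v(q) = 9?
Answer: 359058454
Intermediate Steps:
r(T, o) = -2 + o*T² (r(T, o) = T²*o - 2 = o*T² - 2 = -2 + o*T²)
Q(h, p) = -2 + h*p²
f = -15947 (f = 17130 + (-2 - 147*15²) = 17130 + (-2 - 147*225) = 17130 + (-2 - 33075) = 17130 - 33077 = -15947)
((-10926 - 1*6632) + (31*60 + v(-9)))*(f - 6939) = ((-10926 - 1*6632) + (31*60 + 9))*(-15947 - 6939) = ((-10926 - 6632) + (1860 + 9))*(-22886) = (-17558 + 1869)*(-22886) = -15689*(-22886) = 359058454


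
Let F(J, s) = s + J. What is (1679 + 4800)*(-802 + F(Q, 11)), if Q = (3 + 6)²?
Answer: -4600090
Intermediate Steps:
Q = 81 (Q = 9² = 81)
F(J, s) = J + s
(1679 + 4800)*(-802 + F(Q, 11)) = (1679 + 4800)*(-802 + (81 + 11)) = 6479*(-802 + 92) = 6479*(-710) = -4600090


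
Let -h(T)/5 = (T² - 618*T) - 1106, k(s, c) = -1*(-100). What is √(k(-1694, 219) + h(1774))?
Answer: I*√10248090 ≈ 3201.3*I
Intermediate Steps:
k(s, c) = 100
h(T) = 5530 - 5*T² + 3090*T (h(T) = -5*((T² - 618*T) - 1106) = -5*(-1106 + T² - 618*T) = 5530 - 5*T² + 3090*T)
√(k(-1694, 219) + h(1774)) = √(100 + (5530 - 5*1774² + 3090*1774)) = √(100 + (5530 - 5*3147076 + 5481660)) = √(100 + (5530 - 15735380 + 5481660)) = √(100 - 10248190) = √(-10248090) = I*√10248090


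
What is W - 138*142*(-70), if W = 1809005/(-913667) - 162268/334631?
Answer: 419390705002649529/305741301877 ≈ 1.3717e+6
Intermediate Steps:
W = -753608068911/305741301877 (W = 1809005*(-1/913667) - 162268*1/334631 = -1809005/913667 - 162268/334631 = -753608068911/305741301877 ≈ -2.4649)
W - 138*142*(-70) = -753608068911/305741301877 - 138*142*(-70) = -753608068911/305741301877 - 19596*(-70) = -753608068911/305741301877 - 1*(-1371720) = -753608068911/305741301877 + 1371720 = 419390705002649529/305741301877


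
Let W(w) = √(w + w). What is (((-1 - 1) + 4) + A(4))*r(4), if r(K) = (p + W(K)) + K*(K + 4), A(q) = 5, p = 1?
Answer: 231 + 14*√2 ≈ 250.80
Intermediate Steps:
W(w) = √2*√w (W(w) = √(2*w) = √2*√w)
r(K) = 1 + K*(4 + K) + √2*√K (r(K) = (1 + √2*√K) + K*(K + 4) = (1 + √2*√K) + K*(4 + K) = 1 + K*(4 + K) + √2*√K)
(((-1 - 1) + 4) + A(4))*r(4) = (((-1 - 1) + 4) + 5)*(1 + 4² + 4*4 + √2*√4) = ((-2 + 4) + 5)*(1 + 16 + 16 + √2*2) = (2 + 5)*(1 + 16 + 16 + 2*√2) = 7*(33 + 2*√2) = 231 + 14*√2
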